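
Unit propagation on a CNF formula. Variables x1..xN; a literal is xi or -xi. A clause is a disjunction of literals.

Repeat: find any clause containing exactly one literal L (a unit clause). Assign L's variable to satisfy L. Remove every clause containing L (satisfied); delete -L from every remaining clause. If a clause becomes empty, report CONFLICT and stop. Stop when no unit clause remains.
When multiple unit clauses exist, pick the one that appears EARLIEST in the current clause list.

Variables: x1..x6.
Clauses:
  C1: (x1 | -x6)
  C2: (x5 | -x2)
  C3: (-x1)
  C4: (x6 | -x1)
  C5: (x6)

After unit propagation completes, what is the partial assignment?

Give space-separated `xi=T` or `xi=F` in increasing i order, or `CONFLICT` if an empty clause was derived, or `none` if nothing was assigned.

unit clause [-1] forces x1=F; simplify:
  drop 1 from [1, -6] -> [-6]
  satisfied 2 clause(s); 3 remain; assigned so far: [1]
unit clause [-6] forces x6=F; simplify:
  drop 6 from [6] -> [] (empty!)
  satisfied 1 clause(s); 2 remain; assigned so far: [1, 6]
CONFLICT (empty clause)

Answer: CONFLICT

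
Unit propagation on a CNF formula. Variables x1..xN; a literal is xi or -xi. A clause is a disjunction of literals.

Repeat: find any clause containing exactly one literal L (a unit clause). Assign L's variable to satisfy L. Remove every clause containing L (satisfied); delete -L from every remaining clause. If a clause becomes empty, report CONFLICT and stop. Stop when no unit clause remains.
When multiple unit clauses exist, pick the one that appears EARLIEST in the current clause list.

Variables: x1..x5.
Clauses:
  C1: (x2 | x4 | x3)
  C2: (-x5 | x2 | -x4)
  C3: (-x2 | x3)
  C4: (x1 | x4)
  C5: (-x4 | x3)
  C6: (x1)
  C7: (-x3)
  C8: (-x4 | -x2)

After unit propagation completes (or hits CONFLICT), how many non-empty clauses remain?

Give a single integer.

unit clause [1] forces x1=T; simplify:
  satisfied 2 clause(s); 6 remain; assigned so far: [1]
unit clause [-3] forces x3=F; simplify:
  drop 3 from [2, 4, 3] -> [2, 4]
  drop 3 from [-2, 3] -> [-2]
  drop 3 from [-4, 3] -> [-4]
  satisfied 1 clause(s); 5 remain; assigned so far: [1, 3]
unit clause [-2] forces x2=F; simplify:
  drop 2 from [2, 4] -> [4]
  drop 2 from [-5, 2, -4] -> [-5, -4]
  satisfied 2 clause(s); 3 remain; assigned so far: [1, 2, 3]
unit clause [4] forces x4=T; simplify:
  drop -4 from [-5, -4] -> [-5]
  drop -4 from [-4] -> [] (empty!)
  satisfied 1 clause(s); 2 remain; assigned so far: [1, 2, 3, 4]
CONFLICT (empty clause)

Answer: 1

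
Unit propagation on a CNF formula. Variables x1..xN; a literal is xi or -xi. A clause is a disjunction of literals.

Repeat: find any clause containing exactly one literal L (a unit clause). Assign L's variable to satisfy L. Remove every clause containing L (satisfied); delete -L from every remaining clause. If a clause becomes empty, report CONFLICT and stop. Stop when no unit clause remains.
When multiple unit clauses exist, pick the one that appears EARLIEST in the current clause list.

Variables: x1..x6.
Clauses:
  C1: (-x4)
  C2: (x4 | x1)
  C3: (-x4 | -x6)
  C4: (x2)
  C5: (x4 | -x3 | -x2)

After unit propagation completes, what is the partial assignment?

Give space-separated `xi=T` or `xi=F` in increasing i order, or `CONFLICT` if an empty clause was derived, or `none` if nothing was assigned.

unit clause [-4] forces x4=F; simplify:
  drop 4 from [4, 1] -> [1]
  drop 4 from [4, -3, -2] -> [-3, -2]
  satisfied 2 clause(s); 3 remain; assigned so far: [4]
unit clause [1] forces x1=T; simplify:
  satisfied 1 clause(s); 2 remain; assigned so far: [1, 4]
unit clause [2] forces x2=T; simplify:
  drop -2 from [-3, -2] -> [-3]
  satisfied 1 clause(s); 1 remain; assigned so far: [1, 2, 4]
unit clause [-3] forces x3=F; simplify:
  satisfied 1 clause(s); 0 remain; assigned so far: [1, 2, 3, 4]

Answer: x1=T x2=T x3=F x4=F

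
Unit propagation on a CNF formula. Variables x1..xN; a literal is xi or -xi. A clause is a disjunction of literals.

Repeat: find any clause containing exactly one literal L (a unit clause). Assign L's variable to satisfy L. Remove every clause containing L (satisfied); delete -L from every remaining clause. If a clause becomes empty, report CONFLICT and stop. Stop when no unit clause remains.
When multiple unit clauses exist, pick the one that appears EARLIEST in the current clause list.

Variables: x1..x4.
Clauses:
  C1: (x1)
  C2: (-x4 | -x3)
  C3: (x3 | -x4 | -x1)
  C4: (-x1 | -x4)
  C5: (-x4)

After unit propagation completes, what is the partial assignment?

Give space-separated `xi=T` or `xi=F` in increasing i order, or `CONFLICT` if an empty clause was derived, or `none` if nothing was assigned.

Answer: x1=T x4=F

Derivation:
unit clause [1] forces x1=T; simplify:
  drop -1 from [3, -4, -1] -> [3, -4]
  drop -1 from [-1, -4] -> [-4]
  satisfied 1 clause(s); 4 remain; assigned so far: [1]
unit clause [-4] forces x4=F; simplify:
  satisfied 4 clause(s); 0 remain; assigned so far: [1, 4]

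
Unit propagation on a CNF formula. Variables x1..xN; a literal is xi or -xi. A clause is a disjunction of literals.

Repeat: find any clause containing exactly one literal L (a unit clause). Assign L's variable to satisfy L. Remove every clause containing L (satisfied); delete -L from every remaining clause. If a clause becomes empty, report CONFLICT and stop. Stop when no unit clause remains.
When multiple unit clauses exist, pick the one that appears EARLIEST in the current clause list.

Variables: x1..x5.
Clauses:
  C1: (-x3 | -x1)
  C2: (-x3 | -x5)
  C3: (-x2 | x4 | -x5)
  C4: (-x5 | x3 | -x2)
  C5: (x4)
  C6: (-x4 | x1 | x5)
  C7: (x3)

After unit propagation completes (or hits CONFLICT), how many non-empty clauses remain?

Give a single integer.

Answer: 0

Derivation:
unit clause [4] forces x4=T; simplify:
  drop -4 from [-4, 1, 5] -> [1, 5]
  satisfied 2 clause(s); 5 remain; assigned so far: [4]
unit clause [3] forces x3=T; simplify:
  drop -3 from [-3, -1] -> [-1]
  drop -3 from [-3, -5] -> [-5]
  satisfied 2 clause(s); 3 remain; assigned so far: [3, 4]
unit clause [-1] forces x1=F; simplify:
  drop 1 from [1, 5] -> [5]
  satisfied 1 clause(s); 2 remain; assigned so far: [1, 3, 4]
unit clause [-5] forces x5=F; simplify:
  drop 5 from [5] -> [] (empty!)
  satisfied 1 clause(s); 1 remain; assigned so far: [1, 3, 4, 5]
CONFLICT (empty clause)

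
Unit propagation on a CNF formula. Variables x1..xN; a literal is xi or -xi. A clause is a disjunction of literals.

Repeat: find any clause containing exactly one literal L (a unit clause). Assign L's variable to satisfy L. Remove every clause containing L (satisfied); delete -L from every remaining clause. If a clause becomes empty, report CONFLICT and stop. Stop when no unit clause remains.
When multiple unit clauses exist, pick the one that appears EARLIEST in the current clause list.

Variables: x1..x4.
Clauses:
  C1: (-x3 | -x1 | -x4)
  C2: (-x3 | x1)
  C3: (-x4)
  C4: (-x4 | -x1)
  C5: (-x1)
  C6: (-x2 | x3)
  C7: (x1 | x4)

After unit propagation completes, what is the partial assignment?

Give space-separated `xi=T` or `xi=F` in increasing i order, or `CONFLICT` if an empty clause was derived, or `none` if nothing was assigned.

Answer: CONFLICT

Derivation:
unit clause [-4] forces x4=F; simplify:
  drop 4 from [1, 4] -> [1]
  satisfied 3 clause(s); 4 remain; assigned so far: [4]
unit clause [-1] forces x1=F; simplify:
  drop 1 from [-3, 1] -> [-3]
  drop 1 from [1] -> [] (empty!)
  satisfied 1 clause(s); 3 remain; assigned so far: [1, 4]
CONFLICT (empty clause)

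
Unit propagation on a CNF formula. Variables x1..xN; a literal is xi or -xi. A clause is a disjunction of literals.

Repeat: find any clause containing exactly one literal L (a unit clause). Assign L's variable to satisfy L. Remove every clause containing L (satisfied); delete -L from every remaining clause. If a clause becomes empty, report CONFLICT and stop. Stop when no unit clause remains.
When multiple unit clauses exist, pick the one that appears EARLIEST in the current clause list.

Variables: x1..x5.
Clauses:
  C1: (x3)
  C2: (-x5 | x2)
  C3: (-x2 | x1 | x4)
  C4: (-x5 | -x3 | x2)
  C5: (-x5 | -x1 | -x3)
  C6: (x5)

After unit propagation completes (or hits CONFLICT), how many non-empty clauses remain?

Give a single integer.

Answer: 0

Derivation:
unit clause [3] forces x3=T; simplify:
  drop -3 from [-5, -3, 2] -> [-5, 2]
  drop -3 from [-5, -1, -3] -> [-5, -1]
  satisfied 1 clause(s); 5 remain; assigned so far: [3]
unit clause [5] forces x5=T; simplify:
  drop -5 from [-5, 2] -> [2]
  drop -5 from [-5, 2] -> [2]
  drop -5 from [-5, -1] -> [-1]
  satisfied 1 clause(s); 4 remain; assigned so far: [3, 5]
unit clause [2] forces x2=T; simplify:
  drop -2 from [-2, 1, 4] -> [1, 4]
  satisfied 2 clause(s); 2 remain; assigned so far: [2, 3, 5]
unit clause [-1] forces x1=F; simplify:
  drop 1 from [1, 4] -> [4]
  satisfied 1 clause(s); 1 remain; assigned so far: [1, 2, 3, 5]
unit clause [4] forces x4=T; simplify:
  satisfied 1 clause(s); 0 remain; assigned so far: [1, 2, 3, 4, 5]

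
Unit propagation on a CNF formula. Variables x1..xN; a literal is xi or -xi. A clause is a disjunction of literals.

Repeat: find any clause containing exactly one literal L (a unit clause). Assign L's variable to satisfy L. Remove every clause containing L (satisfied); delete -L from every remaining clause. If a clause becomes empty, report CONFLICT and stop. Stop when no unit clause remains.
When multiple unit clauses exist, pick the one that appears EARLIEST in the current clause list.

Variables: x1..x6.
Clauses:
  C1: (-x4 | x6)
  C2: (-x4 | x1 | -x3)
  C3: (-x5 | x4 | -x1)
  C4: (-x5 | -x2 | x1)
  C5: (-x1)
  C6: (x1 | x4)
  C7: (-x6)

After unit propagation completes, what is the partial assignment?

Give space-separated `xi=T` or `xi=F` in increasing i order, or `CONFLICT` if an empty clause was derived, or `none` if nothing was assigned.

unit clause [-1] forces x1=F; simplify:
  drop 1 from [-4, 1, -3] -> [-4, -3]
  drop 1 from [-5, -2, 1] -> [-5, -2]
  drop 1 from [1, 4] -> [4]
  satisfied 2 clause(s); 5 remain; assigned so far: [1]
unit clause [4] forces x4=T; simplify:
  drop -4 from [-4, 6] -> [6]
  drop -4 from [-4, -3] -> [-3]
  satisfied 1 clause(s); 4 remain; assigned so far: [1, 4]
unit clause [6] forces x6=T; simplify:
  drop -6 from [-6] -> [] (empty!)
  satisfied 1 clause(s); 3 remain; assigned so far: [1, 4, 6]
CONFLICT (empty clause)

Answer: CONFLICT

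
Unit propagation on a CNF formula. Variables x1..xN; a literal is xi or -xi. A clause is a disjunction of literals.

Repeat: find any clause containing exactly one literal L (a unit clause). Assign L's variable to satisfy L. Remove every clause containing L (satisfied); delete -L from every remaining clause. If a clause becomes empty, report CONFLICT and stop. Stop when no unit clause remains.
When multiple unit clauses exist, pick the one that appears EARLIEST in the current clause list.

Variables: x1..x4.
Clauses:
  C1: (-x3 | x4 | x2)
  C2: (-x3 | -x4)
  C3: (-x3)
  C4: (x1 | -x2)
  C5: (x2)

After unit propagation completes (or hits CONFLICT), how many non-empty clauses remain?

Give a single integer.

unit clause [-3] forces x3=F; simplify:
  satisfied 3 clause(s); 2 remain; assigned so far: [3]
unit clause [2] forces x2=T; simplify:
  drop -2 from [1, -2] -> [1]
  satisfied 1 clause(s); 1 remain; assigned so far: [2, 3]
unit clause [1] forces x1=T; simplify:
  satisfied 1 clause(s); 0 remain; assigned so far: [1, 2, 3]

Answer: 0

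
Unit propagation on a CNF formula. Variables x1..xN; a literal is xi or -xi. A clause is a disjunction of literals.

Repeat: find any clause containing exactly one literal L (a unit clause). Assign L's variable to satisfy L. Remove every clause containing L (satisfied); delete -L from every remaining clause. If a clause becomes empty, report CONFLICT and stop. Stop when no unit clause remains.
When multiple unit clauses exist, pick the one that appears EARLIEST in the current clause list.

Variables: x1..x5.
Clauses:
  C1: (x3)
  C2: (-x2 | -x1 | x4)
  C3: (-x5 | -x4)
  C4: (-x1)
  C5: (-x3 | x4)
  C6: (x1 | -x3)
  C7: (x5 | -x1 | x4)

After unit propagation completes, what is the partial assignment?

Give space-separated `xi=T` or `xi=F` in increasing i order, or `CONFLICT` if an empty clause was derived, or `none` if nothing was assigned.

unit clause [3] forces x3=T; simplify:
  drop -3 from [-3, 4] -> [4]
  drop -3 from [1, -3] -> [1]
  satisfied 1 clause(s); 6 remain; assigned so far: [3]
unit clause [-1] forces x1=F; simplify:
  drop 1 from [1] -> [] (empty!)
  satisfied 3 clause(s); 3 remain; assigned so far: [1, 3]
CONFLICT (empty clause)

Answer: CONFLICT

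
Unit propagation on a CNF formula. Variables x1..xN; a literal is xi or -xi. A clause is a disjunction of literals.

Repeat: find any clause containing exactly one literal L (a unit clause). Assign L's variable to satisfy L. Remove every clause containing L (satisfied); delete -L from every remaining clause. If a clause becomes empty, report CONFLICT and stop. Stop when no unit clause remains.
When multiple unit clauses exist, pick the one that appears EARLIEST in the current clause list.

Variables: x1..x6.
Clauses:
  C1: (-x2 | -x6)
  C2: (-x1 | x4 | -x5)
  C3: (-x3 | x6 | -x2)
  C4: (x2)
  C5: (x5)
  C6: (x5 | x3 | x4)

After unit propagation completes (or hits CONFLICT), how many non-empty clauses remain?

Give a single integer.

Answer: 1

Derivation:
unit clause [2] forces x2=T; simplify:
  drop -2 from [-2, -6] -> [-6]
  drop -2 from [-3, 6, -2] -> [-3, 6]
  satisfied 1 clause(s); 5 remain; assigned so far: [2]
unit clause [-6] forces x6=F; simplify:
  drop 6 from [-3, 6] -> [-3]
  satisfied 1 clause(s); 4 remain; assigned so far: [2, 6]
unit clause [-3] forces x3=F; simplify:
  drop 3 from [5, 3, 4] -> [5, 4]
  satisfied 1 clause(s); 3 remain; assigned so far: [2, 3, 6]
unit clause [5] forces x5=T; simplify:
  drop -5 from [-1, 4, -5] -> [-1, 4]
  satisfied 2 clause(s); 1 remain; assigned so far: [2, 3, 5, 6]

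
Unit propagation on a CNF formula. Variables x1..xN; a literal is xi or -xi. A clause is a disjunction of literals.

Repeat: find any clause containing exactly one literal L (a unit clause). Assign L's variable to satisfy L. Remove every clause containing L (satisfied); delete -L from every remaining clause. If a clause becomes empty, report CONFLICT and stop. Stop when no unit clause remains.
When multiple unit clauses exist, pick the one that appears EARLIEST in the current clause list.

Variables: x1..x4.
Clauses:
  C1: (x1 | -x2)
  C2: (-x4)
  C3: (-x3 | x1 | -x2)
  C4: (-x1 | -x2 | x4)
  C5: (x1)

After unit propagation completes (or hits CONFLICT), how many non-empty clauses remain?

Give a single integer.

Answer: 0

Derivation:
unit clause [-4] forces x4=F; simplify:
  drop 4 from [-1, -2, 4] -> [-1, -2]
  satisfied 1 clause(s); 4 remain; assigned so far: [4]
unit clause [1] forces x1=T; simplify:
  drop -1 from [-1, -2] -> [-2]
  satisfied 3 clause(s); 1 remain; assigned so far: [1, 4]
unit clause [-2] forces x2=F; simplify:
  satisfied 1 clause(s); 0 remain; assigned so far: [1, 2, 4]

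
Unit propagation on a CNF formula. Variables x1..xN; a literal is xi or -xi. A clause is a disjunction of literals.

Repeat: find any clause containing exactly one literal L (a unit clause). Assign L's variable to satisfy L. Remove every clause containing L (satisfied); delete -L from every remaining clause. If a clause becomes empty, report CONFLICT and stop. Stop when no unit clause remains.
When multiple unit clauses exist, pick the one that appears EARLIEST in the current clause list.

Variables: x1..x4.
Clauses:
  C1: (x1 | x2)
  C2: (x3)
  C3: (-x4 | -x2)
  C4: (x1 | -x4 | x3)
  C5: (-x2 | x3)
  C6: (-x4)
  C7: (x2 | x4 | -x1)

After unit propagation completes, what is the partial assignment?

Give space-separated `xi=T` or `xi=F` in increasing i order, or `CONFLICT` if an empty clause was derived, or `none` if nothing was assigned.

Answer: x3=T x4=F

Derivation:
unit clause [3] forces x3=T; simplify:
  satisfied 3 clause(s); 4 remain; assigned so far: [3]
unit clause [-4] forces x4=F; simplify:
  drop 4 from [2, 4, -1] -> [2, -1]
  satisfied 2 clause(s); 2 remain; assigned so far: [3, 4]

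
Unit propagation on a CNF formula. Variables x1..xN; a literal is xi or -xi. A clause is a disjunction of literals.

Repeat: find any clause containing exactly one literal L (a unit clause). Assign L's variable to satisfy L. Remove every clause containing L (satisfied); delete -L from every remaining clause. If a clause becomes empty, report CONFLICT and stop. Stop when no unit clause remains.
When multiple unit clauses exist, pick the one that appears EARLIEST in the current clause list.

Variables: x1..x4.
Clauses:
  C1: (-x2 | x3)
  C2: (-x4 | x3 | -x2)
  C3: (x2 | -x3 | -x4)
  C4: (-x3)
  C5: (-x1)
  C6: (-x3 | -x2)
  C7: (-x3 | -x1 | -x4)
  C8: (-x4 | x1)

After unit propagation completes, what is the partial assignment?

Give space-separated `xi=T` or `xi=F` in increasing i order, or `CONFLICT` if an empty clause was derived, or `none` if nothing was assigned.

Answer: x1=F x2=F x3=F x4=F

Derivation:
unit clause [-3] forces x3=F; simplify:
  drop 3 from [-2, 3] -> [-2]
  drop 3 from [-4, 3, -2] -> [-4, -2]
  satisfied 4 clause(s); 4 remain; assigned so far: [3]
unit clause [-2] forces x2=F; simplify:
  satisfied 2 clause(s); 2 remain; assigned so far: [2, 3]
unit clause [-1] forces x1=F; simplify:
  drop 1 from [-4, 1] -> [-4]
  satisfied 1 clause(s); 1 remain; assigned so far: [1, 2, 3]
unit clause [-4] forces x4=F; simplify:
  satisfied 1 clause(s); 0 remain; assigned so far: [1, 2, 3, 4]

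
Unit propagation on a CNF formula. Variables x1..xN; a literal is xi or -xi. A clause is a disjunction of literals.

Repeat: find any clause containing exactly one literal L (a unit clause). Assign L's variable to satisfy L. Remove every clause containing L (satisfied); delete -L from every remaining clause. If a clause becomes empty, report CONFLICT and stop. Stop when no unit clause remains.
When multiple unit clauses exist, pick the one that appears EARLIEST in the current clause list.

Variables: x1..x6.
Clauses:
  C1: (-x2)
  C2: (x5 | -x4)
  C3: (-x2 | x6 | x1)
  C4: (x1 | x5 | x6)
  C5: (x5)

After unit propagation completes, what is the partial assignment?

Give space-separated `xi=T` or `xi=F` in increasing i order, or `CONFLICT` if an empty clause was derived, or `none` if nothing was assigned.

Answer: x2=F x5=T

Derivation:
unit clause [-2] forces x2=F; simplify:
  satisfied 2 clause(s); 3 remain; assigned so far: [2]
unit clause [5] forces x5=T; simplify:
  satisfied 3 clause(s); 0 remain; assigned so far: [2, 5]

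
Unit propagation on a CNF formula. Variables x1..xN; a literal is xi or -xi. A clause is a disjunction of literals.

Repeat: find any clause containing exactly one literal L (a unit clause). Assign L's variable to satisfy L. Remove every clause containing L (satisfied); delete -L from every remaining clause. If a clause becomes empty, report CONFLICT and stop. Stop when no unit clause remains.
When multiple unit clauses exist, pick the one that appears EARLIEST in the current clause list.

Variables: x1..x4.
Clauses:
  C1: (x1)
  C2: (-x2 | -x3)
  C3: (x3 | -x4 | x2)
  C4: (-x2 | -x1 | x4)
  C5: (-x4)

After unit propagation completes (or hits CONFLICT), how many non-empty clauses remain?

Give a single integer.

Answer: 0

Derivation:
unit clause [1] forces x1=T; simplify:
  drop -1 from [-2, -1, 4] -> [-2, 4]
  satisfied 1 clause(s); 4 remain; assigned so far: [1]
unit clause [-4] forces x4=F; simplify:
  drop 4 from [-2, 4] -> [-2]
  satisfied 2 clause(s); 2 remain; assigned so far: [1, 4]
unit clause [-2] forces x2=F; simplify:
  satisfied 2 clause(s); 0 remain; assigned so far: [1, 2, 4]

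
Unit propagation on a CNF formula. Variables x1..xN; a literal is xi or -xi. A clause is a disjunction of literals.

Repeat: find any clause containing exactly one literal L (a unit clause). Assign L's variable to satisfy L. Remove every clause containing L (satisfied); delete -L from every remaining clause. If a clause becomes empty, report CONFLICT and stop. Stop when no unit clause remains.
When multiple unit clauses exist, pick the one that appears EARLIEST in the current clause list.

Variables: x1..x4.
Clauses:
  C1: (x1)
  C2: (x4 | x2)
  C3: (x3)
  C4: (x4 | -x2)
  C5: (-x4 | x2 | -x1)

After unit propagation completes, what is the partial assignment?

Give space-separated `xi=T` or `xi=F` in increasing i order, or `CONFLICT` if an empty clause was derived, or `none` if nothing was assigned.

Answer: x1=T x3=T

Derivation:
unit clause [1] forces x1=T; simplify:
  drop -1 from [-4, 2, -1] -> [-4, 2]
  satisfied 1 clause(s); 4 remain; assigned so far: [1]
unit clause [3] forces x3=T; simplify:
  satisfied 1 clause(s); 3 remain; assigned so far: [1, 3]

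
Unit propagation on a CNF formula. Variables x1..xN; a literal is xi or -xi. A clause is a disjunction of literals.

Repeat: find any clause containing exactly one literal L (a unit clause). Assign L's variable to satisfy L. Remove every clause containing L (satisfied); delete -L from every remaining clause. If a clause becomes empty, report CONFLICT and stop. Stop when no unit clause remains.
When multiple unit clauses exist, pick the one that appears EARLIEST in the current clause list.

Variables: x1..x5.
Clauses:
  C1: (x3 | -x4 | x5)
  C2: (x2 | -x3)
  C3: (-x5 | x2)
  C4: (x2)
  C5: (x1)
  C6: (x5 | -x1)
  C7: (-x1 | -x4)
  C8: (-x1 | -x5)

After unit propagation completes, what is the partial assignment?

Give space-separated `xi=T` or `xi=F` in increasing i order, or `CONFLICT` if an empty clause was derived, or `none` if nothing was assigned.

Answer: CONFLICT

Derivation:
unit clause [2] forces x2=T; simplify:
  satisfied 3 clause(s); 5 remain; assigned so far: [2]
unit clause [1] forces x1=T; simplify:
  drop -1 from [5, -1] -> [5]
  drop -1 from [-1, -4] -> [-4]
  drop -1 from [-1, -5] -> [-5]
  satisfied 1 clause(s); 4 remain; assigned so far: [1, 2]
unit clause [5] forces x5=T; simplify:
  drop -5 from [-5] -> [] (empty!)
  satisfied 2 clause(s); 2 remain; assigned so far: [1, 2, 5]
CONFLICT (empty clause)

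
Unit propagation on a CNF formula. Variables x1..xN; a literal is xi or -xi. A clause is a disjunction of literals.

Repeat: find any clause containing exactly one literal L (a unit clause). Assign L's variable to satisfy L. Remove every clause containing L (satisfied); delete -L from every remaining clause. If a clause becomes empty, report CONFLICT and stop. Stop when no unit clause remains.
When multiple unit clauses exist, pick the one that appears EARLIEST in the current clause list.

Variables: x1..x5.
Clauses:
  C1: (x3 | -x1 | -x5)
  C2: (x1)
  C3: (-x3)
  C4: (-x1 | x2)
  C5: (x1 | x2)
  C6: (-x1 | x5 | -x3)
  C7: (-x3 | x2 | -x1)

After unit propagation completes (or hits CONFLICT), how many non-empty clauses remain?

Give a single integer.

unit clause [1] forces x1=T; simplify:
  drop -1 from [3, -1, -5] -> [3, -5]
  drop -1 from [-1, 2] -> [2]
  drop -1 from [-1, 5, -3] -> [5, -3]
  drop -1 from [-3, 2, -1] -> [-3, 2]
  satisfied 2 clause(s); 5 remain; assigned so far: [1]
unit clause [-3] forces x3=F; simplify:
  drop 3 from [3, -5] -> [-5]
  satisfied 3 clause(s); 2 remain; assigned so far: [1, 3]
unit clause [-5] forces x5=F; simplify:
  satisfied 1 clause(s); 1 remain; assigned so far: [1, 3, 5]
unit clause [2] forces x2=T; simplify:
  satisfied 1 clause(s); 0 remain; assigned so far: [1, 2, 3, 5]

Answer: 0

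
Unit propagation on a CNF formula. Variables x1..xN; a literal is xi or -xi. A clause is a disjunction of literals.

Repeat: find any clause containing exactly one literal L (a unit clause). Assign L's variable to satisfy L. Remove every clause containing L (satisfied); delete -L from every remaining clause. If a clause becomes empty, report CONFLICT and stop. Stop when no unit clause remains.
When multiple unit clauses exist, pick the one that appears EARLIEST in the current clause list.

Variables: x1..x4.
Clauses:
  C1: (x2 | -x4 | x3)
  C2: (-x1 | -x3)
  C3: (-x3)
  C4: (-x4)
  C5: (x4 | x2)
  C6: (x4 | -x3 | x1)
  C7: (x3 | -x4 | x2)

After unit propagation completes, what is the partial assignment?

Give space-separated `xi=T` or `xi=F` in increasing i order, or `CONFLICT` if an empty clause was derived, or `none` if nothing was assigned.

unit clause [-3] forces x3=F; simplify:
  drop 3 from [2, -4, 3] -> [2, -4]
  drop 3 from [3, -4, 2] -> [-4, 2]
  satisfied 3 clause(s); 4 remain; assigned so far: [3]
unit clause [-4] forces x4=F; simplify:
  drop 4 from [4, 2] -> [2]
  satisfied 3 clause(s); 1 remain; assigned so far: [3, 4]
unit clause [2] forces x2=T; simplify:
  satisfied 1 clause(s); 0 remain; assigned so far: [2, 3, 4]

Answer: x2=T x3=F x4=F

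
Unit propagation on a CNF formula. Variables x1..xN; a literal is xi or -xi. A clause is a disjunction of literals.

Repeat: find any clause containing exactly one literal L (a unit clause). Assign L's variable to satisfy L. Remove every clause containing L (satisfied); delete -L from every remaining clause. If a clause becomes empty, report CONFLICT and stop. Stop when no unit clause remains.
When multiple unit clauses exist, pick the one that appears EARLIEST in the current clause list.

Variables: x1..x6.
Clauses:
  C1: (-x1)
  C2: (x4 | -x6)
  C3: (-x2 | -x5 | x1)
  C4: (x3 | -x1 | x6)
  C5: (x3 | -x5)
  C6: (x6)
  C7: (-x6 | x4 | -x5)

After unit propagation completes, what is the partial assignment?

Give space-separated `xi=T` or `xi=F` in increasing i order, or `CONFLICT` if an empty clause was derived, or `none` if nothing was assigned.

unit clause [-1] forces x1=F; simplify:
  drop 1 from [-2, -5, 1] -> [-2, -5]
  satisfied 2 clause(s); 5 remain; assigned so far: [1]
unit clause [6] forces x6=T; simplify:
  drop -6 from [4, -6] -> [4]
  drop -6 from [-6, 4, -5] -> [4, -5]
  satisfied 1 clause(s); 4 remain; assigned so far: [1, 6]
unit clause [4] forces x4=T; simplify:
  satisfied 2 clause(s); 2 remain; assigned so far: [1, 4, 6]

Answer: x1=F x4=T x6=T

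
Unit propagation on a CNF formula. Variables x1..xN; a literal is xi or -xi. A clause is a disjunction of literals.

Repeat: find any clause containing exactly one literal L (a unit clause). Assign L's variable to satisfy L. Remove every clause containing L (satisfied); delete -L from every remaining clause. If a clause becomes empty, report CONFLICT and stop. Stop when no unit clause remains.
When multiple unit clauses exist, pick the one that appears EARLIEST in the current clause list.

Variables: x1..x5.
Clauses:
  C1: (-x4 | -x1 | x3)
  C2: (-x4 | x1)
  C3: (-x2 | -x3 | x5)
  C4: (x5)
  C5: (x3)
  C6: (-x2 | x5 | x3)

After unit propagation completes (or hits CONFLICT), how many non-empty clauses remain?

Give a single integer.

unit clause [5] forces x5=T; simplify:
  satisfied 3 clause(s); 3 remain; assigned so far: [5]
unit clause [3] forces x3=T; simplify:
  satisfied 2 clause(s); 1 remain; assigned so far: [3, 5]

Answer: 1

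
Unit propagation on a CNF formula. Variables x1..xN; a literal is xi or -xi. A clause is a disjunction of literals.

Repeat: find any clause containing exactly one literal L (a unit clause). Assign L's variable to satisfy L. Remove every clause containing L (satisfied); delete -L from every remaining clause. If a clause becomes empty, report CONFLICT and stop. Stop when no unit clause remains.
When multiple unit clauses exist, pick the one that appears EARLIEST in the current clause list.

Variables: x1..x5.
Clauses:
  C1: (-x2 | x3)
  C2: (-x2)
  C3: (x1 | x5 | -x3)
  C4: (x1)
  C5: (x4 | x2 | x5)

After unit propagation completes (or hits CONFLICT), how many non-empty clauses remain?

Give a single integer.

unit clause [-2] forces x2=F; simplify:
  drop 2 from [4, 2, 5] -> [4, 5]
  satisfied 2 clause(s); 3 remain; assigned so far: [2]
unit clause [1] forces x1=T; simplify:
  satisfied 2 clause(s); 1 remain; assigned so far: [1, 2]

Answer: 1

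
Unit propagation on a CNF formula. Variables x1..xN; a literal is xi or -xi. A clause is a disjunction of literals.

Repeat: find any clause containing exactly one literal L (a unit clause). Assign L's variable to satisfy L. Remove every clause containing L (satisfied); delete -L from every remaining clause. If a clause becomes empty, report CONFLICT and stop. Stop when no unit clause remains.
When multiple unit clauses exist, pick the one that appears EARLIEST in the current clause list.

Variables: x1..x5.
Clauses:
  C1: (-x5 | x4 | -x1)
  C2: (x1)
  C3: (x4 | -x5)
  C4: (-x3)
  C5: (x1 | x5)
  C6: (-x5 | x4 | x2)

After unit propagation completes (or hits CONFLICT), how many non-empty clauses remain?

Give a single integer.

Answer: 3

Derivation:
unit clause [1] forces x1=T; simplify:
  drop -1 from [-5, 4, -1] -> [-5, 4]
  satisfied 2 clause(s); 4 remain; assigned so far: [1]
unit clause [-3] forces x3=F; simplify:
  satisfied 1 clause(s); 3 remain; assigned so far: [1, 3]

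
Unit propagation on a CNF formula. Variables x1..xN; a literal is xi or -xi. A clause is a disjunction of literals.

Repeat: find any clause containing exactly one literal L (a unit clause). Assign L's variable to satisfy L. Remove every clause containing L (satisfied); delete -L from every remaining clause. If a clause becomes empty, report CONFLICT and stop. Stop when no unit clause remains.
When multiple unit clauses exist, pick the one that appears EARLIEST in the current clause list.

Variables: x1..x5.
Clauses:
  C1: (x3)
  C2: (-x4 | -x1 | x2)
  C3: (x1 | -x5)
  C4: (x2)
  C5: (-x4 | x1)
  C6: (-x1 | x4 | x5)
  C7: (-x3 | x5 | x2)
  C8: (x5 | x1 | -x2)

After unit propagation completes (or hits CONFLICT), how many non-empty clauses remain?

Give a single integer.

unit clause [3] forces x3=T; simplify:
  drop -3 from [-3, 5, 2] -> [5, 2]
  satisfied 1 clause(s); 7 remain; assigned so far: [3]
unit clause [2] forces x2=T; simplify:
  drop -2 from [5, 1, -2] -> [5, 1]
  satisfied 3 clause(s); 4 remain; assigned so far: [2, 3]

Answer: 4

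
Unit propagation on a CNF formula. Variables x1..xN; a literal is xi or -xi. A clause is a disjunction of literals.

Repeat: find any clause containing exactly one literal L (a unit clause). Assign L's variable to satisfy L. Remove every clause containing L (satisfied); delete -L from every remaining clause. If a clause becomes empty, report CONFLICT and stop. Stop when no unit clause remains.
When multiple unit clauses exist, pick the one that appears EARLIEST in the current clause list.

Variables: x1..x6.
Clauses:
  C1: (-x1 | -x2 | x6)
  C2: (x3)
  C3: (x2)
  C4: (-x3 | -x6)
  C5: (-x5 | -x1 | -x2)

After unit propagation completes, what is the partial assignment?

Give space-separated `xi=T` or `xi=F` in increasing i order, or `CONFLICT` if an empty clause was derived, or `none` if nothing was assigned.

Answer: x1=F x2=T x3=T x6=F

Derivation:
unit clause [3] forces x3=T; simplify:
  drop -3 from [-3, -6] -> [-6]
  satisfied 1 clause(s); 4 remain; assigned so far: [3]
unit clause [2] forces x2=T; simplify:
  drop -2 from [-1, -2, 6] -> [-1, 6]
  drop -2 from [-5, -1, -2] -> [-5, -1]
  satisfied 1 clause(s); 3 remain; assigned so far: [2, 3]
unit clause [-6] forces x6=F; simplify:
  drop 6 from [-1, 6] -> [-1]
  satisfied 1 clause(s); 2 remain; assigned so far: [2, 3, 6]
unit clause [-1] forces x1=F; simplify:
  satisfied 2 clause(s); 0 remain; assigned so far: [1, 2, 3, 6]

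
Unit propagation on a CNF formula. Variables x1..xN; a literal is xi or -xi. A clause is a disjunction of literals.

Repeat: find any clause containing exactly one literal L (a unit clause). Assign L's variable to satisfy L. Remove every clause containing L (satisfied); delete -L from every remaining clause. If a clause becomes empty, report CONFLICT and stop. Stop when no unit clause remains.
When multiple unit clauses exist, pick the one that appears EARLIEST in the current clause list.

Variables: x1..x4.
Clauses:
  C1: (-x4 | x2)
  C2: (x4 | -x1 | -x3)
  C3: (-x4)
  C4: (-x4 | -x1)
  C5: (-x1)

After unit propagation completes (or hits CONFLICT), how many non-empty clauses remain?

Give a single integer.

unit clause [-4] forces x4=F; simplify:
  drop 4 from [4, -1, -3] -> [-1, -3]
  satisfied 3 clause(s); 2 remain; assigned so far: [4]
unit clause [-1] forces x1=F; simplify:
  satisfied 2 clause(s); 0 remain; assigned so far: [1, 4]

Answer: 0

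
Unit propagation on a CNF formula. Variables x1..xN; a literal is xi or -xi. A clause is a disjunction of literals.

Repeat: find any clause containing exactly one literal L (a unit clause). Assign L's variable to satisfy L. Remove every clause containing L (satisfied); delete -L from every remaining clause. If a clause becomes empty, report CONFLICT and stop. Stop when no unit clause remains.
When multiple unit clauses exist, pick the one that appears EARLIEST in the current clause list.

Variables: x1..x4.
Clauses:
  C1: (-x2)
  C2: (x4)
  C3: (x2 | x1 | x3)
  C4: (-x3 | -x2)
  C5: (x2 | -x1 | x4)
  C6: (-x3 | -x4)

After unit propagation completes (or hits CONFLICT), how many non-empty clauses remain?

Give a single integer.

unit clause [-2] forces x2=F; simplify:
  drop 2 from [2, 1, 3] -> [1, 3]
  drop 2 from [2, -1, 4] -> [-1, 4]
  satisfied 2 clause(s); 4 remain; assigned so far: [2]
unit clause [4] forces x4=T; simplify:
  drop -4 from [-3, -4] -> [-3]
  satisfied 2 clause(s); 2 remain; assigned so far: [2, 4]
unit clause [-3] forces x3=F; simplify:
  drop 3 from [1, 3] -> [1]
  satisfied 1 clause(s); 1 remain; assigned so far: [2, 3, 4]
unit clause [1] forces x1=T; simplify:
  satisfied 1 clause(s); 0 remain; assigned so far: [1, 2, 3, 4]

Answer: 0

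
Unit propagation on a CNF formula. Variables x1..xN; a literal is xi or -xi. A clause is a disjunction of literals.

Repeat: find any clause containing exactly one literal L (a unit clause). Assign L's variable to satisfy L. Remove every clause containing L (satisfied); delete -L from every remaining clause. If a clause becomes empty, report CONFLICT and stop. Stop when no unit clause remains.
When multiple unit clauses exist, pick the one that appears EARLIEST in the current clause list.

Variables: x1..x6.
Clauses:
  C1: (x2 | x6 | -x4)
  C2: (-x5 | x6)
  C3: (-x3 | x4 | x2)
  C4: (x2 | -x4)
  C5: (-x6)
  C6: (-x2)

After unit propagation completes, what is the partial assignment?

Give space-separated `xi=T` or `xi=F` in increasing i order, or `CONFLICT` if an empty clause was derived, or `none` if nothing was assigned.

Answer: x2=F x3=F x4=F x5=F x6=F

Derivation:
unit clause [-6] forces x6=F; simplify:
  drop 6 from [2, 6, -4] -> [2, -4]
  drop 6 from [-5, 6] -> [-5]
  satisfied 1 clause(s); 5 remain; assigned so far: [6]
unit clause [-5] forces x5=F; simplify:
  satisfied 1 clause(s); 4 remain; assigned so far: [5, 6]
unit clause [-2] forces x2=F; simplify:
  drop 2 from [2, -4] -> [-4]
  drop 2 from [-3, 4, 2] -> [-3, 4]
  drop 2 from [2, -4] -> [-4]
  satisfied 1 clause(s); 3 remain; assigned so far: [2, 5, 6]
unit clause [-4] forces x4=F; simplify:
  drop 4 from [-3, 4] -> [-3]
  satisfied 2 clause(s); 1 remain; assigned so far: [2, 4, 5, 6]
unit clause [-3] forces x3=F; simplify:
  satisfied 1 clause(s); 0 remain; assigned so far: [2, 3, 4, 5, 6]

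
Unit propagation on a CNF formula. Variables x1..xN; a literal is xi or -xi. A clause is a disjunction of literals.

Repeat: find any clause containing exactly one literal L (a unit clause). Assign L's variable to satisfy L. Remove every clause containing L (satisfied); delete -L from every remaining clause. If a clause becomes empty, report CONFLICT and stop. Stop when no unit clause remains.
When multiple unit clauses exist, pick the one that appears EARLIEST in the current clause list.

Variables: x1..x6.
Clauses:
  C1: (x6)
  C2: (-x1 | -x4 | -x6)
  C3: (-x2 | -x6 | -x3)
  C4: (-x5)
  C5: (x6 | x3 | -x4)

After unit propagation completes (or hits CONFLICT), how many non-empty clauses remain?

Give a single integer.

unit clause [6] forces x6=T; simplify:
  drop -6 from [-1, -4, -6] -> [-1, -4]
  drop -6 from [-2, -6, -3] -> [-2, -3]
  satisfied 2 clause(s); 3 remain; assigned so far: [6]
unit clause [-5] forces x5=F; simplify:
  satisfied 1 clause(s); 2 remain; assigned so far: [5, 6]

Answer: 2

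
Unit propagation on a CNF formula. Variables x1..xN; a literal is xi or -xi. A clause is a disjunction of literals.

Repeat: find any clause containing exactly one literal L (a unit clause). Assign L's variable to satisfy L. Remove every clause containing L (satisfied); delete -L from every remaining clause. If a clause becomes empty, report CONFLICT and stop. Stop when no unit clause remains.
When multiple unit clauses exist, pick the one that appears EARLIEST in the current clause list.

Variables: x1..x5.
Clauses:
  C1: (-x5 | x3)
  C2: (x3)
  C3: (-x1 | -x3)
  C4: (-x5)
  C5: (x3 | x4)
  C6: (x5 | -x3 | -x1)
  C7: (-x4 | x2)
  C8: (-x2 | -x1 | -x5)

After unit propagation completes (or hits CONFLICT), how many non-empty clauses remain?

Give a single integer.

Answer: 1

Derivation:
unit clause [3] forces x3=T; simplify:
  drop -3 from [-1, -3] -> [-1]
  drop -3 from [5, -3, -1] -> [5, -1]
  satisfied 3 clause(s); 5 remain; assigned so far: [3]
unit clause [-1] forces x1=F; simplify:
  satisfied 3 clause(s); 2 remain; assigned so far: [1, 3]
unit clause [-5] forces x5=F; simplify:
  satisfied 1 clause(s); 1 remain; assigned so far: [1, 3, 5]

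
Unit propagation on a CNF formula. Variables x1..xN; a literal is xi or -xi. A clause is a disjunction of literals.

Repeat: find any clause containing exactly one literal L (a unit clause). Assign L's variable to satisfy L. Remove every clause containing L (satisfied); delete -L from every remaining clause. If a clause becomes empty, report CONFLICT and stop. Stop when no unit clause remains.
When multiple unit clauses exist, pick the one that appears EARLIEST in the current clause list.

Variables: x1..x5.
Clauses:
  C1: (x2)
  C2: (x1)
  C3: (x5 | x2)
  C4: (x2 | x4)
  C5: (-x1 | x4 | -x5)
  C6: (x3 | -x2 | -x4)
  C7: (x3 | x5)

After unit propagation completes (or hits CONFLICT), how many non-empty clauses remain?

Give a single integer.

unit clause [2] forces x2=T; simplify:
  drop -2 from [3, -2, -4] -> [3, -4]
  satisfied 3 clause(s); 4 remain; assigned so far: [2]
unit clause [1] forces x1=T; simplify:
  drop -1 from [-1, 4, -5] -> [4, -5]
  satisfied 1 clause(s); 3 remain; assigned so far: [1, 2]

Answer: 3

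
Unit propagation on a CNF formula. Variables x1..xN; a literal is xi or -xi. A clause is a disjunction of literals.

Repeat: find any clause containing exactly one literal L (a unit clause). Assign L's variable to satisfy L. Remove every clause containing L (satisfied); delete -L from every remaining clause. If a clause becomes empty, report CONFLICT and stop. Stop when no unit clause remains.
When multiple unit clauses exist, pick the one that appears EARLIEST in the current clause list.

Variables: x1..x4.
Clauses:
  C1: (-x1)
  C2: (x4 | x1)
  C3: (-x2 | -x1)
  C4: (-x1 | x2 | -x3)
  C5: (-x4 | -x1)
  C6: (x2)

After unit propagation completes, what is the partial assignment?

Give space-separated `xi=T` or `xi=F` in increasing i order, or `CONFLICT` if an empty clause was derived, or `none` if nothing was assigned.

unit clause [-1] forces x1=F; simplify:
  drop 1 from [4, 1] -> [4]
  satisfied 4 clause(s); 2 remain; assigned so far: [1]
unit clause [4] forces x4=T; simplify:
  satisfied 1 clause(s); 1 remain; assigned so far: [1, 4]
unit clause [2] forces x2=T; simplify:
  satisfied 1 clause(s); 0 remain; assigned so far: [1, 2, 4]

Answer: x1=F x2=T x4=T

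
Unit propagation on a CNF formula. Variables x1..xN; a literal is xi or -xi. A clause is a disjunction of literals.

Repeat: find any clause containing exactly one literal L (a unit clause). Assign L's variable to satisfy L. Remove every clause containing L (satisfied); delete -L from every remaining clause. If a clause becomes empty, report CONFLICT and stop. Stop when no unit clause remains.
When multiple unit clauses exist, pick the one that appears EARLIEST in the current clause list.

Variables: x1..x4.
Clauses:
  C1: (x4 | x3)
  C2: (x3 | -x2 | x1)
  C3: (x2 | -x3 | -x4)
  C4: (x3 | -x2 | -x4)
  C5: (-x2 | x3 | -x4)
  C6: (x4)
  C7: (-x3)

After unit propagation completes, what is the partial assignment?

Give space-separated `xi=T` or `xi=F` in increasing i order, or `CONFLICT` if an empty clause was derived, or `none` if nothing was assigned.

Answer: x2=F x3=F x4=T

Derivation:
unit clause [4] forces x4=T; simplify:
  drop -4 from [2, -3, -4] -> [2, -3]
  drop -4 from [3, -2, -4] -> [3, -2]
  drop -4 from [-2, 3, -4] -> [-2, 3]
  satisfied 2 clause(s); 5 remain; assigned so far: [4]
unit clause [-3] forces x3=F; simplify:
  drop 3 from [3, -2, 1] -> [-2, 1]
  drop 3 from [3, -2] -> [-2]
  drop 3 from [-2, 3] -> [-2]
  satisfied 2 clause(s); 3 remain; assigned so far: [3, 4]
unit clause [-2] forces x2=F; simplify:
  satisfied 3 clause(s); 0 remain; assigned so far: [2, 3, 4]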